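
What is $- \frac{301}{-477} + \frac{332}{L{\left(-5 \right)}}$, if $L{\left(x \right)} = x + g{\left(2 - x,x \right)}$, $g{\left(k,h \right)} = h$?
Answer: $- \frac{77677}{2385} \approx -32.569$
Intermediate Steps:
$L{\left(x \right)} = 2 x$ ($L{\left(x \right)} = x + x = 2 x$)
$- \frac{301}{-477} + \frac{332}{L{\left(-5 \right)}} = - \frac{301}{-477} + \frac{332}{2 \left(-5\right)} = \left(-301\right) \left(- \frac{1}{477}\right) + \frac{332}{-10} = \frac{301}{477} + 332 \left(- \frac{1}{10}\right) = \frac{301}{477} - \frac{166}{5} = - \frac{77677}{2385}$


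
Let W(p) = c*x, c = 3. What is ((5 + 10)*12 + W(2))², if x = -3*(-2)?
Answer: 39204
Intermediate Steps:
x = 6
W(p) = 18 (W(p) = 3*6 = 18)
((5 + 10)*12 + W(2))² = ((5 + 10)*12 + 18)² = (15*12 + 18)² = (180 + 18)² = 198² = 39204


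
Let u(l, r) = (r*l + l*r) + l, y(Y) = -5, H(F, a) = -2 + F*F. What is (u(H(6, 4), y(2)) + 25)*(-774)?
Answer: 217494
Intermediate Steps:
H(F, a) = -2 + F²
u(l, r) = l + 2*l*r (u(l, r) = (l*r + l*r) + l = 2*l*r + l = l + 2*l*r)
(u(H(6, 4), y(2)) + 25)*(-774) = ((-2 + 6²)*(1 + 2*(-5)) + 25)*(-774) = ((-2 + 36)*(1 - 10) + 25)*(-774) = (34*(-9) + 25)*(-774) = (-306 + 25)*(-774) = -281*(-774) = 217494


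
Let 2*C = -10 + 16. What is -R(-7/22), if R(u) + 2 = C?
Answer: -1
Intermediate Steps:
C = 3 (C = (-10 + 16)/2 = (1/2)*6 = 3)
R(u) = 1 (R(u) = -2 + 3 = 1)
-R(-7/22) = -1*1 = -1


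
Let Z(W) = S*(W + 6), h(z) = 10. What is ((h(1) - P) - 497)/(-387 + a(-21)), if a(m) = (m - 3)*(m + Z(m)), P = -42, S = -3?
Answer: 445/963 ≈ 0.46210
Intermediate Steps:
Z(W) = -18 - 3*W (Z(W) = -3*(W + 6) = -3*(6 + W) = -18 - 3*W)
a(m) = (-18 - 2*m)*(-3 + m) (a(m) = (m - 3)*(m + (-18 - 3*m)) = (-3 + m)*(-18 - 2*m) = (-18 - 2*m)*(-3 + m))
((h(1) - P) - 497)/(-387 + a(-21)) = ((10 - 1*(-42)) - 497)/(-387 + (54 - 12*(-21) - 2*(-21)**2)) = ((10 + 42) - 497)/(-387 + (54 + 252 - 2*441)) = (52 - 497)/(-387 + (54 + 252 - 882)) = -445/(-387 - 576) = -445/(-963) = -445*(-1/963) = 445/963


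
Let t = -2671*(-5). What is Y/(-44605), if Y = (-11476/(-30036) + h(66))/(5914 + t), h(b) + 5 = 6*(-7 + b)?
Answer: -524702/1290787706241 ≈ -4.0650e-7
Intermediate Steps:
t = 13355
h(b) = -47 + 6*b (h(b) = -5 + 6*(-7 + b) = -5 + (-42 + 6*b) = -47 + 6*b)
Y = 2623510/144690921 (Y = (-11476/(-30036) + (-47 + 6*66))/(5914 + 13355) = (-11476*(-1/30036) + (-47 + 396))/19269 = (2869/7509 + 349)*(1/19269) = (2623510/7509)*(1/19269) = 2623510/144690921 ≈ 0.018132)
Y/(-44605) = (2623510/144690921)/(-44605) = (2623510/144690921)*(-1/44605) = -524702/1290787706241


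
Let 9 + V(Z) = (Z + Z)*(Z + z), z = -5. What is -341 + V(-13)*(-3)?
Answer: -1718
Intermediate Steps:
V(Z) = -9 + 2*Z*(-5 + Z) (V(Z) = -9 + (Z + Z)*(Z - 5) = -9 + (2*Z)*(-5 + Z) = -9 + 2*Z*(-5 + Z))
-341 + V(-13)*(-3) = -341 + (-9 - 10*(-13) + 2*(-13)**2)*(-3) = -341 + (-9 + 130 + 2*169)*(-3) = -341 + (-9 + 130 + 338)*(-3) = -341 + 459*(-3) = -341 - 1377 = -1718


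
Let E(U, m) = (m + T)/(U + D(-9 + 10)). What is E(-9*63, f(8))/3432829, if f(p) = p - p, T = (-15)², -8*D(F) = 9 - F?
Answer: -225/1949846872 ≈ -1.1539e-7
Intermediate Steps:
D(F) = -9/8 + F/8 (D(F) = -(9 - F)/8 = -9/8 + F/8)
T = 225
f(p) = 0
E(U, m) = (225 + m)/(-1 + U) (E(U, m) = (m + 225)/(U + (-9/8 + (-9 + 10)/8)) = (225 + m)/(U + (-9/8 + (⅛)*1)) = (225 + m)/(U + (-9/8 + ⅛)) = (225 + m)/(U - 1) = (225 + m)/(-1 + U))
E(-9*63, f(8))/3432829 = ((225 + 0)/(-1 - 9*63))/3432829 = (225/(-1 - 567))*(1/3432829) = (225/(-568))*(1/3432829) = -1/568*225*(1/3432829) = -225/568*1/3432829 = -225/1949846872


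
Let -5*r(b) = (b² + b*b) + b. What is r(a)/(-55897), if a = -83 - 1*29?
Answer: 24976/279485 ≈ 0.089364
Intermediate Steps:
a = -112 (a = -83 - 29 = -112)
r(b) = -2*b²/5 - b/5 (r(b) = -((b² + b*b) + b)/5 = -((b² + b²) + b)/5 = -(2*b² + b)/5 = -(b + 2*b²)/5 = -2*b²/5 - b/5)
r(a)/(-55897) = -⅕*(-112)*(1 + 2*(-112))/(-55897) = -⅕*(-112)*(1 - 224)*(-1/55897) = -⅕*(-112)*(-223)*(-1/55897) = -24976/5*(-1/55897) = 24976/279485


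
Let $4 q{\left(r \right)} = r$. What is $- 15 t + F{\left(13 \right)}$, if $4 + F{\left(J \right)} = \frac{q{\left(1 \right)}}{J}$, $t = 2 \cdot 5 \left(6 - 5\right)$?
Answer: $- \frac{8007}{52} \approx -153.98$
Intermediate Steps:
$q{\left(r \right)} = \frac{r}{4}$
$t = 10$ ($t = 10 \cdot 1 = 10$)
$F{\left(J \right)} = -4 + \frac{1}{4 J}$ ($F{\left(J \right)} = -4 + \frac{\frac{1}{4} \cdot 1}{J} = -4 + \frac{1}{4 J}$)
$- 15 t + F{\left(13 \right)} = \left(-15\right) 10 - \left(4 - \frac{1}{4 \cdot 13}\right) = -150 + \left(-4 + \frac{1}{4} \cdot \frac{1}{13}\right) = -150 + \left(-4 + \frac{1}{52}\right) = -150 - \frac{207}{52} = - \frac{8007}{52}$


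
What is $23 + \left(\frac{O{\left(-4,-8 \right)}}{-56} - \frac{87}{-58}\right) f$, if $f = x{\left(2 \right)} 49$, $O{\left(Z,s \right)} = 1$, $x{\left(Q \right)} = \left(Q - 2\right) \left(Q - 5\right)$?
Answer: $23$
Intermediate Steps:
$x{\left(Q \right)} = \left(-5 + Q\right) \left(-2 + Q\right)$ ($x{\left(Q \right)} = \left(-2 + Q\right) \left(-5 + Q\right) = \left(-5 + Q\right) \left(-2 + Q\right)$)
$f = 0$ ($f = \left(10 + 2^{2} - 14\right) 49 = \left(10 + 4 - 14\right) 49 = 0 \cdot 49 = 0$)
$23 + \left(\frac{O{\left(-4,-8 \right)}}{-56} - \frac{87}{-58}\right) f = 23 + \left(1 \frac{1}{-56} - \frac{87}{-58}\right) 0 = 23 + \left(1 \left(- \frac{1}{56}\right) - - \frac{3}{2}\right) 0 = 23 + \left(- \frac{1}{56} + \frac{3}{2}\right) 0 = 23 + \frac{83}{56} \cdot 0 = 23 + 0 = 23$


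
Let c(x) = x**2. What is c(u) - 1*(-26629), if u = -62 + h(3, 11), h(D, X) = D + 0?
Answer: 30110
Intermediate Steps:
h(D, X) = D
u = -59 (u = -62 + 3 = -59)
c(u) - 1*(-26629) = (-59)**2 - 1*(-26629) = 3481 + 26629 = 30110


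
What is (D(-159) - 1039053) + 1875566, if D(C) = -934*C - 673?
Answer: 984346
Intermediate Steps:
D(C) = -673 - 934*C
(D(-159) - 1039053) + 1875566 = ((-673 - 934*(-159)) - 1039053) + 1875566 = ((-673 + 148506) - 1039053) + 1875566 = (147833 - 1039053) + 1875566 = -891220 + 1875566 = 984346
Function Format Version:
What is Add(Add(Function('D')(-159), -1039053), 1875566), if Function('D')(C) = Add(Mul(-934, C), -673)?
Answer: 984346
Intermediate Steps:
Function('D')(C) = Add(-673, Mul(-934, C))
Add(Add(Function('D')(-159), -1039053), 1875566) = Add(Add(Add(-673, Mul(-934, -159)), -1039053), 1875566) = Add(Add(Add(-673, 148506), -1039053), 1875566) = Add(Add(147833, -1039053), 1875566) = Add(-891220, 1875566) = 984346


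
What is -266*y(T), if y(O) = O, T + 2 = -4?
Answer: 1596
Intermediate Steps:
T = -6 (T = -2 - 4 = -6)
-266*y(T) = -266*(-6) = 1596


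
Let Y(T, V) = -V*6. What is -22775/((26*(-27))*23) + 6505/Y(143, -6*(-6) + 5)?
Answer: -8285590/330993 ≈ -25.033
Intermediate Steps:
Y(T, V) = -6*V
-22775/((26*(-27))*23) + 6505/Y(143, -6*(-6) + 5) = -22775/((26*(-27))*23) + 6505/((-6*(-6*(-6) + 5))) = -22775/((-702*23)) + 6505/((-6*(36 + 5))) = -22775/(-16146) + 6505/((-6*41)) = -22775*(-1/16146) + 6505/(-246) = 22775/16146 + 6505*(-1/246) = 22775/16146 - 6505/246 = -8285590/330993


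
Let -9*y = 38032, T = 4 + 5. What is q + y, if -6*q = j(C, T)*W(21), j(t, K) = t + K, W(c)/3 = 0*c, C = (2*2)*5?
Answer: -38032/9 ≈ -4225.8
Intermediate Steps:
C = 20 (C = 4*5 = 20)
T = 9
W(c) = 0 (W(c) = 3*(0*c) = 3*0 = 0)
y = -38032/9 (y = -⅑*38032 = -38032/9 ≈ -4225.8)
j(t, K) = K + t
q = 0 (q = -(9 + 20)*0/6 = -29*0/6 = -⅙*0 = 0)
q + y = 0 - 38032/9 = -38032/9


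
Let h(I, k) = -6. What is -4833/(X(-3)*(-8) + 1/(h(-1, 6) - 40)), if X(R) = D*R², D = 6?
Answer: 222318/19873 ≈ 11.187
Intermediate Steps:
X(R) = 6*R²
-4833/(X(-3)*(-8) + 1/(h(-1, 6) - 40)) = -4833/((6*(-3)²)*(-8) + 1/(-6 - 40)) = -4833/((6*9)*(-8) + 1/(-46)) = -4833/(54*(-8) - 1/46) = -4833/(-432 - 1/46) = -4833/(-19873/46) = -4833*(-46/19873) = 222318/19873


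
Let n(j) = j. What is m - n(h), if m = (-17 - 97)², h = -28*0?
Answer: 12996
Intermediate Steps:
h = 0
m = 12996 (m = (-114)² = 12996)
m - n(h) = 12996 - 1*0 = 12996 + 0 = 12996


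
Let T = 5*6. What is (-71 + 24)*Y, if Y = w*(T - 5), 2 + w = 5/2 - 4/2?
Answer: 3525/2 ≈ 1762.5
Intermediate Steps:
T = 30
w = -3/2 (w = -2 + (5/2 - 4/2) = -2 + (5*(½) - 4*½) = -2 + (5/2 - 2) = -2 + ½ = -3/2 ≈ -1.5000)
Y = -75/2 (Y = -3*(30 - 5)/2 = -3/2*25 = -75/2 ≈ -37.500)
(-71 + 24)*Y = (-71 + 24)*(-75/2) = -47*(-75/2) = 3525/2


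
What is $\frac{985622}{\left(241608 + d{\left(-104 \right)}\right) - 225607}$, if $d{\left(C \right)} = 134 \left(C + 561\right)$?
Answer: $\frac{985622}{77239} \approx 12.761$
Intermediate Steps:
$d{\left(C \right)} = 75174 + 134 C$ ($d{\left(C \right)} = 134 \left(561 + C\right) = 75174 + 134 C$)
$\frac{985622}{\left(241608 + d{\left(-104 \right)}\right) - 225607} = \frac{985622}{\left(241608 + \left(75174 + 134 \left(-104\right)\right)\right) - 225607} = \frac{985622}{\left(241608 + \left(75174 - 13936\right)\right) - 225607} = \frac{985622}{\left(241608 + 61238\right) - 225607} = \frac{985622}{302846 - 225607} = \frac{985622}{77239}$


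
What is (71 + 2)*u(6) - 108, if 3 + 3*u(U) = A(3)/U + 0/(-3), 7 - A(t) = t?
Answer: -1483/9 ≈ -164.78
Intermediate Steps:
A(t) = 7 - t
u(U) = -1 + 4/(3*U) (u(U) = -1 + ((7 - 1*3)/U + 0/(-3))/3 = -1 + ((7 - 3)/U + 0*(-⅓))/3 = -1 + (4/U + 0)/3 = -1 + (4/U)/3 = -1 + 4/(3*U))
(71 + 2)*u(6) - 108 = (71 + 2)*((4/3 - 1*6)/6) - 108 = 73*((4/3 - 6)/6) - 108 = 73*((⅙)*(-14/3)) - 108 = 73*(-7/9) - 108 = -511/9 - 108 = -1483/9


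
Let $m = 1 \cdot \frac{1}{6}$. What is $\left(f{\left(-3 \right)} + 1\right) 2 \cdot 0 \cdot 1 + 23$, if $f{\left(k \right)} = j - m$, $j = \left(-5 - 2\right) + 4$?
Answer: $23$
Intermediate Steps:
$j = -3$ ($j = -7 + 4 = -3$)
$m = \frac{1}{6}$ ($m = 1 \cdot \frac{1}{6} = \frac{1}{6} \approx 0.16667$)
$f{\left(k \right)} = - \frac{19}{6}$ ($f{\left(k \right)} = -3 - \frac{1}{6} = - \frac{19}{6}$)
$\left(f{\left(-3 \right)} + 1\right) 2 \cdot 0 \cdot 1 + 23 = \left(- \frac{19}{6} + 1\right) 2 \cdot 0 \cdot 1 + 23 = - \frac{13 \cdot 0 \cdot 1}{6} + 23 = \left(- \frac{13}{6}\right) 0 + 23 = 0 + 23 = 23$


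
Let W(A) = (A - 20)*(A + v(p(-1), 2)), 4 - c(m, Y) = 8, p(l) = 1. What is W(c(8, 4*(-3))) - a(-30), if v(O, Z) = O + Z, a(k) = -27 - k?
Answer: 21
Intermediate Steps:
c(m, Y) = -4 (c(m, Y) = 4 - 1*8 = 4 - 8 = -4)
W(A) = (-20 + A)*(3 + A) (W(A) = (A - 20)*(A + (1 + 2)) = (-20 + A)*(A + 3) = (-20 + A)*(3 + A))
W(c(8, 4*(-3))) - a(-30) = (-60 + (-4)² - 17*(-4)) - (-27 - 1*(-30)) = (-60 + 16 + 68) - (-27 + 30) = 24 - 1*3 = 24 - 3 = 21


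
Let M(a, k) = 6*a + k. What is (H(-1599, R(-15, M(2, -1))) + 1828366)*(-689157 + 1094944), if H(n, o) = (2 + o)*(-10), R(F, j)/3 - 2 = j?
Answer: 741760781372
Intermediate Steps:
M(a, k) = k + 6*a
R(F, j) = 6 + 3*j
H(n, o) = -20 - 10*o
(H(-1599, R(-15, M(2, -1))) + 1828366)*(-689157 + 1094944) = ((-20 - 10*(6 + 3*(-1 + 6*2))) + 1828366)*(-689157 + 1094944) = ((-20 - 10*(6 + 3*(-1 + 12))) + 1828366)*405787 = ((-20 - 10*(6 + 3*11)) + 1828366)*405787 = ((-20 - 10*(6 + 33)) + 1828366)*405787 = ((-20 - 10*39) + 1828366)*405787 = ((-20 - 390) + 1828366)*405787 = (-410 + 1828366)*405787 = 1827956*405787 = 741760781372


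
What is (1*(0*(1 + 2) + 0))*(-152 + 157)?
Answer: 0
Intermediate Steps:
(1*(0*(1 + 2) + 0))*(-152 + 157) = (1*(0*3 + 0))*5 = (1*(0 + 0))*5 = (1*0)*5 = 0*5 = 0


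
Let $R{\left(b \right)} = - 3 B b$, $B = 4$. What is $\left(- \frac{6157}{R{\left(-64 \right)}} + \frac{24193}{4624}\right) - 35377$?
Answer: $- \frac{7852614013}{221952} \approx -35380.0$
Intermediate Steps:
$R{\left(b \right)} = - 12 b$ ($R{\left(b \right)} = \left(-3\right) 4 b = - 12 b$)
$\left(- \frac{6157}{R{\left(-64 \right)}} + \frac{24193}{4624}\right) - 35377 = \left(- \frac{6157}{\left(-12\right) \left(-64\right)} + \frac{24193}{4624}\right) - 35377 = \left(- \frac{6157}{768} + 24193 \cdot \frac{1}{4624}\right) - 35377 = \left(\left(-6157\right) \frac{1}{768} + \frac{24193}{4624}\right) - 35377 = \left(- \frac{6157}{768} + \frac{24193}{4624}\right) - 35377 = - \frac{618109}{221952} - 35377 = - \frac{7852614013}{221952}$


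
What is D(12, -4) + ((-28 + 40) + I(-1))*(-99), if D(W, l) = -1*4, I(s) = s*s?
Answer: -1291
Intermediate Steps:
I(s) = s²
D(W, l) = -4
D(12, -4) + ((-28 + 40) + I(-1))*(-99) = -4 + ((-28 + 40) + (-1)²)*(-99) = -4 + (12 + 1)*(-99) = -4 + 13*(-99) = -4 - 1287 = -1291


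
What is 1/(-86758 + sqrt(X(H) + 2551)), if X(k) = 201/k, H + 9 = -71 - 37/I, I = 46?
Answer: -107493162/9325888591189 - sqrt(3912275073)/9325888591189 ≈ -1.1533e-5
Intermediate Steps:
H = -3717/46 (H = -9 + (-71 - 37/46) = -9 - 3303/46 = -3717/46 ≈ -80.804)
1/(-86758 + sqrt(X(H) + 2551)) = 1/(-86758 + sqrt(201/(-3717/46) + 2551)) = 1/(-86758 + sqrt(201*(-46/3717) + 2551)) = 1/(-86758 + sqrt(-3082/1239 + 2551)) = 1/(-86758 + sqrt(3157607/1239)) = 1/(-86758 + sqrt(3912275073)/1239)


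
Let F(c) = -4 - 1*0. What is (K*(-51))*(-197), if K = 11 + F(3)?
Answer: 70329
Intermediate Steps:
F(c) = -4 (F(c) = -4 + 0 = -4)
K = 7 (K = 11 - 4 = 7)
(K*(-51))*(-197) = (7*(-51))*(-197) = -357*(-197) = 70329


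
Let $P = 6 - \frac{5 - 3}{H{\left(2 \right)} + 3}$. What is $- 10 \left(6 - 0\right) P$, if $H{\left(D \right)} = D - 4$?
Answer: $-240$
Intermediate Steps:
$H{\left(D \right)} = -4 + D$
$P = 4$ ($P = 6 - \frac{5 - 3}{\left(-4 + 2\right) + 3} = 6 - \frac{2}{-2 + 3} = 6 - \frac{2}{1} = 6 - 2 \cdot 1 = 6 - 2 = 4$)
$- 10 \left(6 - 0\right) P = - 10 \left(6 - 0\right) 4 = - 10 \left(6 + 0\right) 4 = \left(-10\right) 6 \cdot 4 = \left(-60\right) 4 = -240$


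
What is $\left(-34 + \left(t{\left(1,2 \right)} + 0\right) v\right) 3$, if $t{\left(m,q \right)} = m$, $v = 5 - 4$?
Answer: $-99$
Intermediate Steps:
$v = 1$
$\left(-34 + \left(t{\left(1,2 \right)} + 0\right) v\right) 3 = \left(-34 + \left(1 + 0\right) 1\right) 3 = \left(-34 + 1 \cdot 1\right) 3 = \left(-34 + 1\right) 3 = \left(-33\right) 3 = -99$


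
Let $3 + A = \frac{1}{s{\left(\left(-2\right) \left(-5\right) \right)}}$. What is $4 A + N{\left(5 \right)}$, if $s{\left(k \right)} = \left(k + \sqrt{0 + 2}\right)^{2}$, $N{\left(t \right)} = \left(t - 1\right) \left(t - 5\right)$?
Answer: $- \frac{28710}{2401} - \frac{20 \sqrt{2}}{2401} \approx -11.969$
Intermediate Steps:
$N{\left(t \right)} = \left(-1 + t\right) \left(-5 + t\right)$
$s{\left(k \right)} = \left(k + \sqrt{2}\right)^{2}$
$A = -3 + \frac{1}{\left(10 + \sqrt{2}\right)^{2}}$ ($A = -3 + \frac{1}{\left(\left(-2\right) \left(-5\right) + \sqrt{2}\right)^{2}} = -3 + \frac{1}{\left(10 + \sqrt{2}\right)^{2}} \approx -2.9923$)
$4 A + N{\left(5 \right)} = 4 \left(- \frac{14355}{4802} - \frac{5 \sqrt{2}}{2401}\right) + \left(5 + 5^{2} - 30\right) = \left(- \frac{28710}{2401} - \frac{20 \sqrt{2}}{2401}\right) + \left(5 + 25 - 30\right) = \left(- \frac{28710}{2401} - \frac{20 \sqrt{2}}{2401}\right) + 0 = - \frac{28710}{2401} - \frac{20 \sqrt{2}}{2401}$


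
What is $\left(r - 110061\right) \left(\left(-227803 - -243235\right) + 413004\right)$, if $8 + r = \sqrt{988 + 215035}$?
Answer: $-47157522084 + 428436 \sqrt{216023} \approx -4.6958 \cdot 10^{10}$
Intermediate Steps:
$r = -8 + \sqrt{216023}$ ($r = -8 + \sqrt{988 + 215035} = -8 + \sqrt{216023} \approx 456.78$)
$\left(r - 110061\right) \left(\left(-227803 - -243235\right) + 413004\right) = \left(\left(-8 + \sqrt{216023}\right) - 110061\right) \left(\left(-227803 - -243235\right) + 413004\right) = \left(-110069 + \sqrt{216023}\right) \left(\left(-227803 + 243235\right) + 413004\right) = \left(-110069 + \sqrt{216023}\right) \left(15432 + 413004\right) = \left(-110069 + \sqrt{216023}\right) 428436 = -47157522084 + 428436 \sqrt{216023}$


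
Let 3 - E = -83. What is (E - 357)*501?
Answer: -135771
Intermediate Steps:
E = 86 (E = 3 - 1*(-83) = 3 + 83 = 86)
(E - 357)*501 = (86 - 357)*501 = -271*501 = -135771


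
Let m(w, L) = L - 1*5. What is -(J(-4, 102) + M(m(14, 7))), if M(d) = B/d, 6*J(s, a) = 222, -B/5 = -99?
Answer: -569/2 ≈ -284.50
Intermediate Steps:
B = 495 (B = -5*(-99) = 495)
m(w, L) = -5 + L (m(w, L) = L - 5 = -5 + L)
J(s, a) = 37 (J(s, a) = (⅙)*222 = 37)
M(d) = 495/d
-(J(-4, 102) + M(m(14, 7))) = -(37 + 495/(-5 + 7)) = -(37 + 495/2) = -1*569/2 = -569/2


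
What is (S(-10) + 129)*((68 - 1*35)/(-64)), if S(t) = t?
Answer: -3927/64 ≈ -61.359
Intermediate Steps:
(S(-10) + 129)*((68 - 1*35)/(-64)) = (-10 + 129)*((68 - 1*35)/(-64)) = 119*((68 - 35)*(-1/64)) = 119*(33*(-1/64)) = 119*(-33/64) = -3927/64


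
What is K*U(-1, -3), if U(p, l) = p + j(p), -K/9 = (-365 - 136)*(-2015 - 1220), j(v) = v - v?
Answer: 14586615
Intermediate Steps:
j(v) = 0
K = -14586615 (K = -9*(-365 - 136)*(-2015 - 1220) = -(-4509)*(-3235) = -9*1620735 = -14586615)
U(p, l) = p (U(p, l) = p + 0 = p)
K*U(-1, -3) = -14586615*(-1) = 14586615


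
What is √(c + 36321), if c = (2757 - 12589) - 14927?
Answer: √11562 ≈ 107.53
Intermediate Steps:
c = -24759 (c = -9832 - 14927 = -24759)
√(c + 36321) = √(-24759 + 36321) = √11562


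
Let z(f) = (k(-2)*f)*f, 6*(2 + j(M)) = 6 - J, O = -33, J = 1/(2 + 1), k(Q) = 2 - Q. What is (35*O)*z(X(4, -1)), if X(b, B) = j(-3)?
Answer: -138985/27 ≈ -5147.6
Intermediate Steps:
J = 1/3 ≈ 0.33333
j(M) = -19/18 (j(M) = -2 + (6 - 1*1/3)/6 = -2 + (6 - 1/3)/6 = -2 + (1/6)*(17/3) = -2 + 17/18 = -19/18)
X(b, B) = -19/18
z(f) = 4*f**2 (z(f) = ((2 - 1*(-2))*f)*f = ((2 + 2)*f)*f = (4*f)*f = 4*f**2)
(35*O)*z(X(4, -1)) = (35*(-33))*(4*(-19/18)**2) = -4620*361/324 = -1155*361/81 = -138985/27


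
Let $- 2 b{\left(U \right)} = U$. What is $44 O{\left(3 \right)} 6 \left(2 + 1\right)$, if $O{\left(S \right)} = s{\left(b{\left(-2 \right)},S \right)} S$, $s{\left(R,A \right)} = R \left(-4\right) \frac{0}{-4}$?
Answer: $0$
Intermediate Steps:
$b{\left(U \right)} = - \frac{U}{2}$
$s{\left(R,A \right)} = 0$ ($s{\left(R,A \right)} = - 4 R 0 \left(- \frac{1}{4}\right) = - 4 R 0 = 0$)
$O{\left(S \right)} = 0$ ($O{\left(S \right)} = 0 S = 0$)
$44 O{\left(3 \right)} 6 \left(2 + 1\right) = 44 \cdot 0 \cdot 6 \left(2 + 1\right) = 0 \cdot 6 \cdot 3 = 0 \cdot 18 = 0$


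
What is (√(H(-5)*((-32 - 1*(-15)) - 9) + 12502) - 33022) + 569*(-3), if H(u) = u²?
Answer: -34729 + 2*√2963 ≈ -34620.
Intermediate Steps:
(√(H(-5)*((-32 - 1*(-15)) - 9) + 12502) - 33022) + 569*(-3) = (√((-5)²*((-32 - 1*(-15)) - 9) + 12502) - 33022) + 569*(-3) = (√(25*((-32 + 15) - 9) + 12502) - 33022) - 1707 = (√(25*(-17 - 9) + 12502) - 33022) - 1707 = (√(25*(-26) + 12502) - 33022) - 1707 = (√(-650 + 12502) - 33022) - 1707 = (√11852 - 33022) - 1707 = (2*√2963 - 33022) - 1707 = (-33022 + 2*√2963) - 1707 = -34729 + 2*√2963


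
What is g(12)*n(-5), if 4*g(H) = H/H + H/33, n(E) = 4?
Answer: 15/11 ≈ 1.3636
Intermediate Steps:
g(H) = 1/4 + H/132 (g(H) = (H/H + H/33)/4 = (1 + H*(1/33))/4 = (1 + H/33)/4 = 1/4 + H/132)
g(12)*n(-5) = (1/4 + (1/132)*12)*4 = (1/4 + 1/11)*4 = (15/44)*4 = 15/11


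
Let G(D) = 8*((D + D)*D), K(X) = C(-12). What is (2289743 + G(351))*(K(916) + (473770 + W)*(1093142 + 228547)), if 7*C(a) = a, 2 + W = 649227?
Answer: 44270302902839088207/7 ≈ 6.3243e+18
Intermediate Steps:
W = 649225 (W = -2 + 649227 = 649225)
C(a) = a/7
K(X) = -12/7 (K(X) = (⅐)*(-12) = -12/7)
G(D) = 16*D² (G(D) = 8*((2*D)*D) = 8*(2*D²) = 16*D²)
(2289743 + G(351))*(K(916) + (473770 + W)*(1093142 + 228547)) = (2289743 + 16*351²)*(-12/7 + (473770 + 649225)*(1093142 + 228547)) = (2289743 + 16*123201)*(-12/7 + 1122995*1321689) = (2289743 + 1971216)*(-12/7 + 1484250138555) = 4260959*(10389750969873/7) = 44270302902839088207/7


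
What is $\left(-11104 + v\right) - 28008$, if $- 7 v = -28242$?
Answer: $- \frac{245542}{7} \approx -35077.0$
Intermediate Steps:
$v = \frac{28242}{7}$ ($v = \left(- \frac{1}{7}\right) \left(-28242\right) = \frac{28242}{7} \approx 4034.6$)
$\left(-11104 + v\right) - 28008 = \left(-11104 + \frac{28242}{7}\right) - 28008 = - \frac{49486}{7} - 28008 = - \frac{245542}{7}$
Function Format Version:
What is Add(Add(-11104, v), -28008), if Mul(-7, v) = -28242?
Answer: Rational(-245542, 7) ≈ -35077.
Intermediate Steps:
v = Rational(28242, 7) (v = Mul(Rational(-1, 7), -28242) = Rational(28242, 7) ≈ 4034.6)
Add(Add(-11104, v), -28008) = Add(Add(-11104, Rational(28242, 7)), -28008) = Add(Rational(-49486, 7), -28008) = Rational(-245542, 7)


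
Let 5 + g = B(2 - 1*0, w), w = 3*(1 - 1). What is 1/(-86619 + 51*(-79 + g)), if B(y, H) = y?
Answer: -1/90801 ≈ -1.1013e-5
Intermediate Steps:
w = 0 (w = 3*0 = 0)
g = -3 (g = -5 + (2 - 1*0) = -5 + (2 + 0) = -5 + 2 = -3)
1/(-86619 + 51*(-79 + g)) = 1/(-86619 + 51*(-79 - 3)) = 1/(-86619 + 51*(-82)) = 1/(-86619 - 4182) = 1/(-90801) = -1/90801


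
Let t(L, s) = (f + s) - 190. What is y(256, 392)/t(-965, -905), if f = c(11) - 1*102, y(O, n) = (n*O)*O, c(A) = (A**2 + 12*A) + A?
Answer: -25690112/933 ≈ -27535.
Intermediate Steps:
c(A) = A**2 + 13*A
y(O, n) = n*O**2 (y(O, n) = (O*n)*O = n*O**2)
f = 162 (f = 11*(13 + 11) - 1*102 = 11*24 - 102 = 264 - 102 = 162)
t(L, s) = -28 + s (t(L, s) = (162 + s) - 190 = -28 + s)
y(256, 392)/t(-965, -905) = (392*256**2)/(-28 - 905) = (392*65536)/(-933) = 25690112*(-1/933) = -25690112/933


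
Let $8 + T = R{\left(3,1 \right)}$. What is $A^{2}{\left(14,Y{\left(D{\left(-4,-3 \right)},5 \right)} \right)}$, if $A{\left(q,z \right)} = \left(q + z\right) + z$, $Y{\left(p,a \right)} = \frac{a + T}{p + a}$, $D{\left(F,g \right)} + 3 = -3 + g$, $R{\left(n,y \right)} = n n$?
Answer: $121$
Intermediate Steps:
$R{\left(n,y \right)} = n^{2}$
$D{\left(F,g \right)} = -6 + g$ ($D{\left(F,g \right)} = -3 + \left(-3 + g\right) = -6 + g$)
$T = 1$ ($T = -8 + 3^{2} = -8 + 9 = 1$)
$Y{\left(p,a \right)} = \frac{1 + a}{a + p}$ ($Y{\left(p,a \right)} = \frac{a + 1}{p + a} = \frac{1 + a}{a + p}$)
$A{\left(q,z \right)} = q + 2 z$
$A^{2}{\left(14,Y{\left(D{\left(-4,-3 \right)},5 \right)} \right)} = \left(14 + 2 \frac{1 + 5}{5 - 9}\right)^{2} = \left(14 + 2 \frac{1}{5 - 9} \cdot 6\right)^{2} = \left(14 + 2 \frac{1}{-4} \cdot 6\right)^{2} = \left(14 + 2 \left(\left(- \frac{1}{4}\right) 6\right)\right)^{2} = \left(14 + 2 \left(- \frac{3}{2}\right)\right)^{2} = \left(14 - 3\right)^{2} = 11^{2} = 121$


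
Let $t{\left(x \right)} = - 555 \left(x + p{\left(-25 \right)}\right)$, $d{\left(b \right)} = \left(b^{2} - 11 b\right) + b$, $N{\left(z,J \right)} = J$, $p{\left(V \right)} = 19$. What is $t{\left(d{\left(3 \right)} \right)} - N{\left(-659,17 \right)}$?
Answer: $1093$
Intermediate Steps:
$d{\left(b \right)} = b^{2} - 10 b$
$t{\left(x \right)} = -10545 - 555 x$ ($t{\left(x \right)} = - 555 \left(x + 19\right) = - 555 \left(19 + x\right) = -10545 - 555 x$)
$t{\left(d{\left(3 \right)} \right)} - N{\left(-659,17 \right)} = \left(-10545 - 555 \cdot 3 \left(-10 + 3\right)\right) - 17 = \left(-10545 - 555 \cdot 3 \left(-7\right)\right) - 17 = \left(-10545 - -11655\right) - 17 = \left(-10545 + 11655\right) - 17 = 1110 - 17 = 1093$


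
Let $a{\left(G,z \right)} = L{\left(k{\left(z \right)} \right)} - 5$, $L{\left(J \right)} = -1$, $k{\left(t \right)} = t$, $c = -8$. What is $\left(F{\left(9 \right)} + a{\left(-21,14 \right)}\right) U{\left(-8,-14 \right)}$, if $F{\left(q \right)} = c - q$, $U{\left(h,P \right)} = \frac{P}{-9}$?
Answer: $- \frac{322}{9} \approx -35.778$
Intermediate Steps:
$U{\left(h,P \right)} = - \frac{P}{9}$ ($U{\left(h,P \right)} = P \left(- \frac{1}{9}\right) = - \frac{P}{9}$)
$a{\left(G,z \right)} = -6$ ($a{\left(G,z \right)} = -1 - 5 = -6$)
$F{\left(q \right)} = -8 - q$
$\left(F{\left(9 \right)} + a{\left(-21,14 \right)}\right) U{\left(-8,-14 \right)} = \left(\left(-8 - 9\right) - 6\right) \left(\left(- \frac{1}{9}\right) \left(-14\right)\right) = \left(\left(-8 - 9\right) - 6\right) \frac{14}{9} = \left(-17 - 6\right) \frac{14}{9} = \left(-23\right) \frac{14}{9} = - \frac{322}{9}$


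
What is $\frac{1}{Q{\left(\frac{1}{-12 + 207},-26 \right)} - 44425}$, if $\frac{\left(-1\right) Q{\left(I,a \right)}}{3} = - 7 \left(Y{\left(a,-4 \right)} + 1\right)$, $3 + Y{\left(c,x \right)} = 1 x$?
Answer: $- \frac{1}{44551} \approx -2.2446 \cdot 10^{-5}$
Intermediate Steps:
$Y{\left(c,x \right)} = -3 + x$ ($Y{\left(c,x \right)} = -3 + 1 x = -3 + x$)
$Q{\left(I,a \right)} = -126$ ($Q{\left(I,a \right)} = - 3 \left(- 7 \left(\left(-3 - 4\right) + 1\right)\right) = - 3 \left(- 7 \left(-7 + 1\right)\right) = - 3 \left(\left(-7\right) \left(-6\right)\right) = \left(-3\right) 42 = -126$)
$\frac{1}{Q{\left(\frac{1}{-12 + 207},-26 \right)} - 44425} = \frac{1}{-126 - 44425} = \frac{1}{-44551} = - \frac{1}{44551}$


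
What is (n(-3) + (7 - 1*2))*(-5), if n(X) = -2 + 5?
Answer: -40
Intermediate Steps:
n(X) = 3
(n(-3) + (7 - 1*2))*(-5) = (3 + (7 - 1*2))*(-5) = (3 + (7 - 2))*(-5) = (3 + 5)*(-5) = 8*(-5) = -40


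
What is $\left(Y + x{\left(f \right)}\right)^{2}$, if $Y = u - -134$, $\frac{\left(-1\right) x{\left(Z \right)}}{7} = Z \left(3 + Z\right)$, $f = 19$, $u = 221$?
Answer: $6610041$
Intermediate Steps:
$x{\left(Z \right)} = - 7 Z \left(3 + Z\right)$
$Y = 355$ ($Y = 221 - -134 = 221 + 134 = 355$)
$\left(Y + x{\left(f \right)}\right)^{2} = \left(355 - 133 \left(3 + 19\right)\right)^{2} = \left(355 - 133 \cdot 22\right)^{2} = \left(355 - 2926\right)^{2} = \left(-2571\right)^{2} = 6610041$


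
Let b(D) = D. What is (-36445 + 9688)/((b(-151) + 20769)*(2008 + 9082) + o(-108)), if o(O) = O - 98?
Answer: -26757/228653414 ≈ -0.00011702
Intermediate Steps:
o(O) = -98 + O
(-36445 + 9688)/((b(-151) + 20769)*(2008 + 9082) + o(-108)) = (-36445 + 9688)/((-151 + 20769)*(2008 + 9082) + (-98 - 108)) = -26757/(20618*11090 - 206) = -26757/(228653620 - 206) = -26757/228653414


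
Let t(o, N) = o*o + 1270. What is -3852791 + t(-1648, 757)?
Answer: -1135617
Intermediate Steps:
t(o, N) = 1270 + o**2 (t(o, N) = o**2 + 1270 = 1270 + o**2)
-3852791 + t(-1648, 757) = -3852791 + (1270 + (-1648)**2) = -3852791 + (1270 + 2715904) = -3852791 + 2717174 = -1135617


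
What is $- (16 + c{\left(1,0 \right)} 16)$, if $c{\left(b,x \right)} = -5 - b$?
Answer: $80$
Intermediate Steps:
$- (16 + c{\left(1,0 \right)} 16) = - (16 + \left(-5 - 1\right) 16) = - (16 - 96) = \left(-1\right) \left(-80\right) = 80$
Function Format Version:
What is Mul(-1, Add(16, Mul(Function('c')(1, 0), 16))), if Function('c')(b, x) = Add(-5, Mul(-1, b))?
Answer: 80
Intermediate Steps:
Mul(-1, Add(16, Mul(Function('c')(1, 0), 16))) = Mul(-1, Add(16, Mul(Add(-5, Mul(-1, 1)), 16))) = Mul(-1, Add(16, Mul(Add(-5, -1), 16))) = Mul(-1, Add(16, Mul(-6, 16))) = Mul(-1, Add(16, -96)) = Mul(-1, -80) = 80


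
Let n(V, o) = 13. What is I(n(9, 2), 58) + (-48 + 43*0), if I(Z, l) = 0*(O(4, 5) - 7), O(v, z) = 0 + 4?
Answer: -48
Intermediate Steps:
O(v, z) = 4
I(Z, l) = 0 (I(Z, l) = 0*(4 - 7) = 0*(-3) = 0)
I(n(9, 2), 58) + (-48 + 43*0) = 0 + (-48 + 43*0) = 0 + (-48 + 0) = 0 - 48 = -48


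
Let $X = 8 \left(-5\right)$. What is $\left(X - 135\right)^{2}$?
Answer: $30625$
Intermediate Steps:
$X = -40$
$\left(X - 135\right)^{2} = \left(-40 - 135\right)^{2} = \left(-175\right)^{2} = 30625$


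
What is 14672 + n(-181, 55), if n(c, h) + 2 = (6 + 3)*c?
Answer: 13041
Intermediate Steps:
n(c, h) = -2 + 9*c (n(c, h) = -2 + (6 + 3)*c = -2 + 9*c)
14672 + n(-181, 55) = 14672 + (-2 + 9*(-181)) = 14672 + (-2 - 1629) = 14672 - 1631 = 13041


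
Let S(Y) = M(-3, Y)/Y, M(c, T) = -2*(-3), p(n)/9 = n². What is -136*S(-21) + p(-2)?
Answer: 524/7 ≈ 74.857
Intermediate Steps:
p(n) = 9*n²
M(c, T) = 6
S(Y) = 6/Y
-136*S(-21) + p(-2) = -816/(-21) + 9*(-2)² = -816*(-1)/21 + 9*4 = -136*(-2/7) + 36 = 272/7 + 36 = 524/7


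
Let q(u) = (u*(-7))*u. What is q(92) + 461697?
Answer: 402449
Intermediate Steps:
q(u) = -7*u² (q(u) = (-7*u)*u = -7*u²)
q(92) + 461697 = -7*92² + 461697 = -7*8464 + 461697 = -59248 + 461697 = 402449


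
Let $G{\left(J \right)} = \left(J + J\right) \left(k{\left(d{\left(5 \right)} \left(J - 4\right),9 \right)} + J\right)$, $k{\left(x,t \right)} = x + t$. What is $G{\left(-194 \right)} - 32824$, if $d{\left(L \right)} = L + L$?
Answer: $807196$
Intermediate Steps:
$d{\left(L \right)} = 2 L$
$k{\left(x,t \right)} = t + x$
$G{\left(J \right)} = 2 J \left(-31 + 11 J\right)$ ($G{\left(J \right)} = \left(J + J\right) \left(\left(9 + 2 \cdot 5 \left(J - 4\right)\right) + J\right) = 2 J \left(\left(9 + 10 \left(-4 + J\right)\right) + J\right) = 2 J \left(\left(9 + \left(-40 + 10 J\right)\right) + J\right) = 2 J \left(\left(-31 + 10 J\right) + J\right) = 2 J \left(-31 + 11 J\right)$)
$G{\left(-194 \right)} - 32824 = 2 \left(-194\right) \left(-31 + 11 \left(-194\right)\right) - 32824 = 2 \left(-194\right) \left(-31 - 2134\right) - 32824 = 2 \left(-194\right) \left(-2165\right) - 32824 = 840020 - 32824 = 807196$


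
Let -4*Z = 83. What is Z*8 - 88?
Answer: -254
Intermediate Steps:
Z = -83/4 (Z = -¼*83 = -83/4 ≈ -20.750)
Z*8 - 88 = -83/4*8 - 88 = -166 - 88 = -254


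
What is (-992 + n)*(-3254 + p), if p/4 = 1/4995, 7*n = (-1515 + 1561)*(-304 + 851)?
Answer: -296110380268/34965 ≈ -8.4688e+6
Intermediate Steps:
n = 25162/7 (n = ((-1515 + 1561)*(-304 + 851))/7 = (46*547)/7 = (1/7)*25162 = 25162/7 ≈ 3594.6)
p = 4/4995 ≈ 0.00080080
(-992 + n)*(-3254 + p) = (-992 + 25162/7)*(-3254 + 4/4995) = (18218/7)*(-16253726/4995) = -296110380268/34965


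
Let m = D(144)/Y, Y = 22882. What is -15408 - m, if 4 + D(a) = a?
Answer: -176282998/11441 ≈ -15408.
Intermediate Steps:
D(a) = -4 + a
m = 70/11441 (m = (-4 + 144)/22882 = 140*(1/22882) = 70/11441 ≈ 0.0061183)
-15408 - m = -15408 - 1*70/11441 = -15408 - 70/11441 = -176282998/11441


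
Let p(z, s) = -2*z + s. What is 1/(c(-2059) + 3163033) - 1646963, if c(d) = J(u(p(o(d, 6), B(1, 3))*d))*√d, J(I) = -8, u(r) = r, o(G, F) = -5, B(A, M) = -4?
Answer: -16477499009469529962/10004777890865 + 8*I*√2059/10004777890865 ≈ -1.647e+6 + 3.6284e-11*I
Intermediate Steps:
p(z, s) = s - 2*z
c(d) = -8*√d
1/(c(-2059) + 3163033) - 1646963 = 1/(-8*I*√2059 + 3163033) - 1646963 = 1/(3163033 - 8*I*√2059) - 1646963 = -1646963 + 1/(3163033 - 8*I*√2059)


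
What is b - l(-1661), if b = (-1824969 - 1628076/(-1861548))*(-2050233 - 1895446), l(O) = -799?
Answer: 1117043348639050783/155129 ≈ 7.2007e+12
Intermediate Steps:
b = 1117043348515102712/155129 (b = (-1824969 - 1628076*(-1/1861548))*(-3945679) = (-1824969 + 135673/155129)*(-3945679) = -283105480328/155129*(-3945679) = 1117043348515102712/155129 ≈ 7.2007e+12)
b - l(-1661) = 1117043348515102712/155129 - 1*(-799) = 1117043348515102712/155129 + 799 = 1117043348639050783/155129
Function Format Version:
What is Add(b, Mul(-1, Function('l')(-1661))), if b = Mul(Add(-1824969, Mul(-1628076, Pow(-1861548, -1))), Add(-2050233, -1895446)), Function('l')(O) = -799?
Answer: Rational(1117043348639050783, 155129) ≈ 7.2007e+12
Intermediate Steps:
b = Rational(1117043348515102712, 155129) (b = Mul(Add(-1824969, Mul(-1628076, Rational(-1, 1861548))), -3945679) = Mul(Add(-1824969, Rational(135673, 155129)), -3945679) = Mul(Rational(-283105480328, 155129), -3945679) = Rational(1117043348515102712, 155129) ≈ 7.2007e+12)
Add(b, Mul(-1, Function('l')(-1661))) = Add(Rational(1117043348515102712, 155129), Mul(-1, -799)) = Add(Rational(1117043348515102712, 155129), 799) = Rational(1117043348639050783, 155129)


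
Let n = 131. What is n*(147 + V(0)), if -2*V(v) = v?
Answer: 19257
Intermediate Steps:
V(v) = -v/2
n*(147 + V(0)) = 131*(147 - 1/2*0) = 131*(147 + 0) = 131*147 = 19257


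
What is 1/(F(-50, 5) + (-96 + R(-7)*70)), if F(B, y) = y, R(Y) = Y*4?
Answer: -1/2051 ≈ -0.00048757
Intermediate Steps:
R(Y) = 4*Y
1/(F(-50, 5) + (-96 + R(-7)*70)) = 1/(5 + (-96 + (4*(-7))*70)) = 1/(5 + (-96 - 28*70)) = 1/(5 + (-96 - 1960)) = 1/(5 - 2056) = 1/(-2051) = -1/2051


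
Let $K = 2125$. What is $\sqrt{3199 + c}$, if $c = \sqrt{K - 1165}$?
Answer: $\sqrt{3199 + 8 \sqrt{15}} \approx 56.833$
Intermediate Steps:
$c = 8 \sqrt{15}$ ($c = \sqrt{2125 - 1165} = \sqrt{960} = 8 \sqrt{15} \approx 30.984$)
$\sqrt{3199 + c} = \sqrt{3199 + 8 \sqrt{15}}$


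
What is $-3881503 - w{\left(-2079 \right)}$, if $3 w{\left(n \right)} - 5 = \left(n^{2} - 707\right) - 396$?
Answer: $-5321884$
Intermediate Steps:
$w{\left(n \right)} = -366 + \frac{n^{2}}{3}$ ($w{\left(n \right)} = \frac{5}{3} + \frac{\left(n^{2} - 707\right) - 396}{3} = \frac{5}{3} + \frac{\left(-707 + n^{2}\right) - 396}{3} = \frac{5}{3} + \frac{-1103 + n^{2}}{3} = \frac{5}{3} + \left(- \frac{1103}{3} + \frac{n^{2}}{3}\right) = -366 + \frac{n^{2}}{3}$)
$-3881503 - w{\left(-2079 \right)} = -3881503 - \left(-366 + \frac{\left(-2079\right)^{2}}{3}\right) = -3881503 - \left(-366 + \frac{1}{3} \cdot 4322241\right) = -3881503 - \left(-366 + 1440747\right) = -3881503 - 1440381 = -5321884$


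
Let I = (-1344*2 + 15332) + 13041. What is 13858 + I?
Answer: 39543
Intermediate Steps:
I = 25685 (I = (-2688 + 15332) + 13041 = 12644 + 13041 = 25685)
13858 + I = 13858 + 25685 = 39543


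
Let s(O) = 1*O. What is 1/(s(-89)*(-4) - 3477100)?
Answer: -1/3476744 ≈ -2.8763e-7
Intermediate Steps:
s(O) = O
1/(s(-89)*(-4) - 3477100) = 1/(-89*(-4) - 3477100) = 1/(356 - 3477100) = 1/(-3476744) = -1/3476744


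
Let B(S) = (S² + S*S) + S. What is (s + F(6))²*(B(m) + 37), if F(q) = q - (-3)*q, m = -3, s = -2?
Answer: 25168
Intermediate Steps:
F(q) = 4*q (F(q) = q + 3*q = 4*q)
B(S) = S + 2*S² (B(S) = (S² + S²) + S = 2*S² + S = S + 2*S²)
(s + F(6))²*(B(m) + 37) = (-2 + 4*6)²*(-3*(1 + 2*(-3)) + 37) = (-2 + 24)²*(-3*(1 - 6) + 37) = 22²*(-3*(-5) + 37) = 484*(15 + 37) = 484*52 = 25168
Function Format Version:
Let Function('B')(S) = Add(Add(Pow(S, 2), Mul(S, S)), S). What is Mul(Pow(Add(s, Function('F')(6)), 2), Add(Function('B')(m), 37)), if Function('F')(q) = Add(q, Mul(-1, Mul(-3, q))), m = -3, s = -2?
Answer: 25168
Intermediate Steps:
Function('F')(q) = Mul(4, q) (Function('F')(q) = Add(q, Mul(3, q)) = Mul(4, q))
Function('B')(S) = Add(S, Mul(2, Pow(S, 2))) (Function('B')(S) = Add(Add(Pow(S, 2), Pow(S, 2)), S) = Add(Mul(2, Pow(S, 2)), S) = Add(S, Mul(2, Pow(S, 2))))
Mul(Pow(Add(s, Function('F')(6)), 2), Add(Function('B')(m), 37)) = Mul(Pow(Add(-2, Mul(4, 6)), 2), Add(Mul(-3, Add(1, Mul(2, -3))), 37)) = Mul(Pow(Add(-2, 24), 2), Add(Mul(-3, Add(1, -6)), 37)) = Mul(Pow(22, 2), Add(Mul(-3, -5), 37)) = Mul(484, Add(15, 37)) = Mul(484, 52) = 25168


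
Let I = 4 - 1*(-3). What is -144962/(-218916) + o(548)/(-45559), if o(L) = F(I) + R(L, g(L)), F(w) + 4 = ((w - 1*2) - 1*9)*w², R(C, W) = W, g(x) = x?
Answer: 112554155/171958518 ≈ 0.65454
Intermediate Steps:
I = 7 (I = 4 + 3 = 7)
F(w) = -4 + w²*(-11 + w) (F(w) = -4 + ((w - 1*2) - 1*9)*w² = -4 + ((w - 2) - 9)*w² = -4 + ((-2 + w) - 9)*w² = -4 + (-11 + w)*w² = -4 + w²*(-11 + w))
o(L) = -200 + L (o(L) = (-4 + 7³ - 11*7²) + L = (-4 + 343 - 11*49) + L = (-4 + 343 - 539) + L = -200 + L)
-144962/(-218916) + o(548)/(-45559) = -144962/(-218916) + (-200 + 548)/(-45559) = -144962*(-1/218916) + 348*(-1/45559) = 72481/109458 - 12/1571 = 112554155/171958518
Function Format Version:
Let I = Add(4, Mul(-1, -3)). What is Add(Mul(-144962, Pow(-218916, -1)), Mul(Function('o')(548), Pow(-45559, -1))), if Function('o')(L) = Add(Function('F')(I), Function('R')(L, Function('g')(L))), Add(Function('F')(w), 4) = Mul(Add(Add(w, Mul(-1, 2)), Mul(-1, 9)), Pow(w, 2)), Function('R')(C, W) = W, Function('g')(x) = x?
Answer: Rational(112554155, 171958518) ≈ 0.65454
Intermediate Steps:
I = 7 (I = Add(4, 3) = 7)
Function('F')(w) = Add(-4, Mul(Pow(w, 2), Add(-11, w))) (Function('F')(w) = Add(-4, Mul(Add(Add(w, Mul(-1, 2)), Mul(-1, 9)), Pow(w, 2))) = Add(-4, Mul(Add(Add(w, -2), -9), Pow(w, 2))) = Add(-4, Mul(Add(Add(-2, w), -9), Pow(w, 2))) = Add(-4, Mul(Add(-11, w), Pow(w, 2))) = Add(-4, Mul(Pow(w, 2), Add(-11, w))))
Function('o')(L) = Add(-200, L) (Function('o')(L) = Add(Add(-4, Pow(7, 3), Mul(-11, Pow(7, 2))), L) = Add(Add(-4, 343, Mul(-11, 49)), L) = Add(Add(-4, 343, -539), L) = Add(-200, L))
Add(Mul(-144962, Pow(-218916, -1)), Mul(Function('o')(548), Pow(-45559, -1))) = Add(Mul(-144962, Pow(-218916, -1)), Mul(Add(-200, 548), Pow(-45559, -1))) = Add(Mul(-144962, Rational(-1, 218916)), Mul(348, Rational(-1, 45559))) = Add(Rational(72481, 109458), Rational(-12, 1571)) = Rational(112554155, 171958518)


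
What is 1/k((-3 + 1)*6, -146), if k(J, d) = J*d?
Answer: 1/1752 ≈ 0.00057078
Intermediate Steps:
1/k((-3 + 1)*6, -146) = 1/(((-3 + 1)*6)*(-146)) = 1/(-2*6*(-146)) = 1/(-12*(-146)) = 1/1752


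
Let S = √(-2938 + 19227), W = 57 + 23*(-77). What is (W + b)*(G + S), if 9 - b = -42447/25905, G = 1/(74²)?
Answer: -7354263/23642630 - 14708526*√16289/8635 ≈ -2.1740e+5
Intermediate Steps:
W = -1714 (W = 57 - 1771 = -1714)
S = √16289 ≈ 127.63
G = 1/5476 ≈ 0.00018262
b = 91864/8635 (b = 9 - (-42447)/25905 = 9 - 1*(-14149/8635) = 9 + 14149/8635 = 91864/8635 ≈ 10.639)
(W + b)*(G + S) = (-1714 + 91864/8635)*(1/5476 + √16289) = -14708526*(1/5476 + √16289)/8635 = -7354263/23642630 - 14708526*√16289/8635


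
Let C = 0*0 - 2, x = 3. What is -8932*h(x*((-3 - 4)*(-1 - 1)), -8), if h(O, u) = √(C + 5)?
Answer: -8932*√3 ≈ -15471.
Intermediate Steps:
C = -2 (C = 0 - 2 = -2)
h(O, u) = √3 (h(O, u) = √(-2 + 5) = √3)
-8932*h(x*((-3 - 4)*(-1 - 1)), -8) = -8932*√3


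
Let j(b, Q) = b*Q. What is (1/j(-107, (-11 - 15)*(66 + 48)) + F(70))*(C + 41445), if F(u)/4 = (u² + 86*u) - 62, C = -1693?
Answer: 136889708309906/79287 ≈ 1.7265e+9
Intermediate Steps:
j(b, Q) = Q*b
F(u) = -248 + 4*u² + 344*u (F(u) = 4*((u² + 86*u) - 62) = 4*(-62 + u² + 86*u) = -248 + 4*u² + 344*u)
(1/j(-107, (-11 - 15)*(66 + 48)) + F(70))*(C + 41445) = (1/(((-11 - 15)*(66 + 48))*(-107)) + (-248 + 4*70² + 344*70))*(-1693 + 41445) = (1/(-26*114*(-107)) + (-248 + 4*4900 + 24080))*39752 = (1/(-2964*(-107)) + (-248 + 19600 + 24080))*39752 = (1/317148 + 43432)*39752 = (13774371937/317148)*39752 = 136889708309906/79287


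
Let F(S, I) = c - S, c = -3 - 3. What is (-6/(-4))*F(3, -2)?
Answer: -27/2 ≈ -13.500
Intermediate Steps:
c = -6
F(S, I) = -6 - S
(-6/(-4))*F(3, -2) = (-6/(-4))*(-6 - 1*3) = (-6*(-¼))*(-6 - 3) = (3/2)*(-9) = -27/2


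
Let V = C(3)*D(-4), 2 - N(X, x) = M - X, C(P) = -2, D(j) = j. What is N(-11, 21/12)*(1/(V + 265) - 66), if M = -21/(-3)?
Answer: 288272/273 ≈ 1055.9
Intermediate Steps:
M = 7 (M = -21*(-⅓) = 7)
N(X, x) = -5 + X (N(X, x) = 2 - (7 - X) = 2 + (-7 + X) = -5 + X)
V = 8 (V = -2*(-4) = 8)
N(-11, 21/12)*(1/(V + 265) - 66) = (-5 - 11)*(1/(8 + 265) - 66) = -16*(1/273 - 66) = -16*(-18017/273) = 288272/273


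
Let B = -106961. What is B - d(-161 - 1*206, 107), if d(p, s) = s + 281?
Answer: -107349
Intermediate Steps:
d(p, s) = 281 + s
B - d(-161 - 1*206, 107) = -106961 - (281 + 107) = -106961 - 1*388 = -106961 - 388 = -107349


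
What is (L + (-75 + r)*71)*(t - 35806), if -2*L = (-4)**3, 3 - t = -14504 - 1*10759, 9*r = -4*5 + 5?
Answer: 171106360/3 ≈ 5.7035e+7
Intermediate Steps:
r = -5/3 (r = (-4*5 + 5)/9 = (-20 + 5)/9 = (1/9)*(-15) = -5/3 ≈ -1.6667)
t = 25266 (t = 3 - (-14504 - 1*10759) = 3 - (-14504 - 10759) = 3 - 1*(-25263) = 3 + 25263 = 25266)
L = 32 (L = -1/2*(-4)**3 = -1/2*(-64) = 32)
(L + (-75 + r)*71)*(t - 35806) = (32 + (-75 - 5/3)*71)*(25266 - 35806) = (32 - 230/3*71)*(-10540) = (32 - 16330/3)*(-10540) = -16234/3*(-10540) = 171106360/3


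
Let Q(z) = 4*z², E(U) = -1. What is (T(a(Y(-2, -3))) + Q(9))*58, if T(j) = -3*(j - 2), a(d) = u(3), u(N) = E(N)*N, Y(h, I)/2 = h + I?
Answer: 19662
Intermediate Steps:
Y(h, I) = 2*I + 2*h (Y(h, I) = 2*(h + I) = 2*(I + h) = 2*I + 2*h)
u(N) = -N
a(d) = -3 (a(d) = -1*3 = -3)
T(j) = 6 - 3*j (T(j) = -3*(-2 + j) = 6 - 3*j)
(T(a(Y(-2, -3))) + Q(9))*58 = ((6 - 3*(-3)) + 4*9²)*58 = ((6 + 9) + 4*81)*58 = (15 + 324)*58 = 339*58 = 19662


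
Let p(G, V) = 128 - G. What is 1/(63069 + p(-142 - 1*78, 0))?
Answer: 1/63417 ≈ 1.5769e-5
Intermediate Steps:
1/(63069 + p(-142 - 1*78, 0)) = 1/(63069 + (128 - (-142 - 1*78))) = 1/(63069 + (128 - (-142 - 78))) = 1/(63069 + (128 - 1*(-220))) = 1/(63069 + (128 + 220)) = 1/(63069 + 348) = 1/63417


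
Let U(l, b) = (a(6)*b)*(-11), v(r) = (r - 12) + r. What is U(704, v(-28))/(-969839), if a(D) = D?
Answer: -4488/969839 ≈ -0.0046276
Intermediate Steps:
v(r) = -12 + 2*r (v(r) = (-12 + r) + r = -12 + 2*r)
U(l, b) = -66*b (U(l, b) = (6*b)*(-11) = -66*b)
U(704, v(-28))/(-969839) = -66*(-12 + 2*(-28))/(-969839) = -66*(-12 - 56)*(-1/969839) = -66*(-68)*(-1/969839) = 4488*(-1/969839) = -4488/969839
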